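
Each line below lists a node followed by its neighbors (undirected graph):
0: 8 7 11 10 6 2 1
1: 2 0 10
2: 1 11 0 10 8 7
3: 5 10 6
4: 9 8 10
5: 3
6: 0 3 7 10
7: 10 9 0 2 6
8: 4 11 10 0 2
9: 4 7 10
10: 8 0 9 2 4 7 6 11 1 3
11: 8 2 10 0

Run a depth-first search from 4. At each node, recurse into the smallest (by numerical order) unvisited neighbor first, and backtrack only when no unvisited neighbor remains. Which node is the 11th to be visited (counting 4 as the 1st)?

Visit 4
4 → 8
8 → 0
0 → 1
1 → 2
2 → 7
7 → 6
6 → 3
3 → 5
3 → 10
10 → 9
10 → 11

Visit order: 4, 8, 0, 1, 2, 7, 6, 3, 5, 10, 9, 11

9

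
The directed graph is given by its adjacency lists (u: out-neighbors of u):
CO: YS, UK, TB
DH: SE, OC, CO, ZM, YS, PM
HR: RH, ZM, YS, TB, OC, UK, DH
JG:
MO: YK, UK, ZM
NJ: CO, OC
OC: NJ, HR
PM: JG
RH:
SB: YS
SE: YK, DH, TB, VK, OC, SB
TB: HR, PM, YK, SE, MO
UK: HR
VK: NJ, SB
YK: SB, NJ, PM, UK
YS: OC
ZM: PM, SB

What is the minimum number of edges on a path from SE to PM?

2

Level 0: SE
Level 1: DH, OC, SB, TB, VK, YK
Level 2: CO, HR, MO, NJ, PM, UK, YS, ZM
Level 3: JG, RH
PM first appears at level 2.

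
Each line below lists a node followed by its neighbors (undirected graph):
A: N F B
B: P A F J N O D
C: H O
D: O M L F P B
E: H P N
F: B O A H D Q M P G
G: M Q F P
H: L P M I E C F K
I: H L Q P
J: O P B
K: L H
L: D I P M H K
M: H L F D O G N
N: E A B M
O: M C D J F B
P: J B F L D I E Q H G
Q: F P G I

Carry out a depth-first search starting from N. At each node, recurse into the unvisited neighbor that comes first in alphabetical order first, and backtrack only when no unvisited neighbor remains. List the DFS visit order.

N -> A -> B -> D -> F -> G -> M -> H -> C -> O -> J -> P -> E -> I -> L -> K -> Q

Visit N
N → A
A → B
B → D
D → F
F → G
G → M
M → H
H → C
C → O
O → J
J → P
P → E
P → I
I → L
L → K
I → Q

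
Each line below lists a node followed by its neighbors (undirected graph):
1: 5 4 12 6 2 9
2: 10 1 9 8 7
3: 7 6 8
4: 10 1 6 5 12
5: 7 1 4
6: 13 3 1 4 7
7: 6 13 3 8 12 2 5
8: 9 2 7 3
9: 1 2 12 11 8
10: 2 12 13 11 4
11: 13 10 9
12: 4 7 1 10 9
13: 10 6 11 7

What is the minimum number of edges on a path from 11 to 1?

2

Level 0: 11
Level 1: 9, 10, 13
Level 2: 1, 2, 4, 6, 7, 8, 12
Level 3: 3, 5
1 first appears at level 2.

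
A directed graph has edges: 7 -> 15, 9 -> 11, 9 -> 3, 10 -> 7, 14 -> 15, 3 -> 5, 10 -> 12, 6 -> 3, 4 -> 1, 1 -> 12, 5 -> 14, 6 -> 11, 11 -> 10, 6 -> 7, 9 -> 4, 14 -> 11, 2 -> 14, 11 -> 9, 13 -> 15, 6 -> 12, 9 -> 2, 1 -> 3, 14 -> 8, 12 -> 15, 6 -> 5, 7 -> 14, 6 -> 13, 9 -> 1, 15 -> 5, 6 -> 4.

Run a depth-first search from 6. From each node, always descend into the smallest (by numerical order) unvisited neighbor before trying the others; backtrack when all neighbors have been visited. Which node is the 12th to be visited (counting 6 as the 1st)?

Visit 6
6 → 3
3 → 5
5 → 14
14 → 8
14 → 11
11 → 9
9 → 1
1 → 12
12 → 15
9 → 2
9 → 4
11 → 10
10 → 7
6 → 13

Visit order: 6, 3, 5, 14, 8, 11, 9, 1, 12, 15, 2, 4, 10, 7, 13

4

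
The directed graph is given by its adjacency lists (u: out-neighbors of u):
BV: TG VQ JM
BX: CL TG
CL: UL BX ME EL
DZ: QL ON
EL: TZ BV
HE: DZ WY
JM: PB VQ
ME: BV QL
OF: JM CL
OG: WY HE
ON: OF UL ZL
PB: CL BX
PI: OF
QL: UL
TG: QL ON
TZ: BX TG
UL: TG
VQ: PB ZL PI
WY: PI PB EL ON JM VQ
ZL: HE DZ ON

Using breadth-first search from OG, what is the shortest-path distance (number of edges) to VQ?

Level 0: OG
Level 1: HE, WY
Level 2: DZ, EL, JM, ON, PB, PI, VQ
Level 3: BV, BX, CL, OF, QL, TZ, UL, ZL
Level 4: ME, TG
VQ first appears at level 2.

2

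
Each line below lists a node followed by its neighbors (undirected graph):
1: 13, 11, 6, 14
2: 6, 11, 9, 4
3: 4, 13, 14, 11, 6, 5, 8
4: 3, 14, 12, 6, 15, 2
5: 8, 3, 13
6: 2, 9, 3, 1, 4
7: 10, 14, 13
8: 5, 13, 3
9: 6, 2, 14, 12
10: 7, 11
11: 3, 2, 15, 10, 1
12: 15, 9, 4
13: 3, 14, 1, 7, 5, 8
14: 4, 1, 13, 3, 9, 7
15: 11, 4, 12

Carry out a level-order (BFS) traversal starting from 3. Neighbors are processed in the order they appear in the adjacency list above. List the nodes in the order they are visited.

Visit 3; enqueue 4, 13, 14, 11, 6, 5, 8 → queue [4, 13, 14, 11, 6, 5, 8]
Visit 4; enqueue 12, 15, 2 → queue [13, 14, 11, 6, 5, 8, 12, 15, 2]
Visit 13; enqueue 1, 7 → queue [14, 11, 6, 5, 8, 12, 15, 2, 1, 7]
Visit 14; enqueue 9 → queue [11, 6, 5, 8, 12, 15, 2, 1, 7, 9]
Visit 11; enqueue 10 → queue [6, 5, 8, 12, 15, 2, 1, 7, 9, 10]
Visit 6 → queue [5, 8, 12, 15, 2, 1, 7, 9, 10]
Visit 5 → queue [8, 12, 15, 2, 1, 7, 9, 10]
Visit 8 → queue [12, 15, 2, 1, 7, 9, 10]
Visit 12 → queue [15, 2, 1, 7, 9, 10]
Visit 15 → queue [2, 1, 7, 9, 10]
Visit 2 → queue [1, 7, 9, 10]
Visit 1 → queue [7, 9, 10]
Visit 7 → queue [9, 10]
Visit 9 → queue [10]
Visit 10 → queue []

3 -> 4 -> 13 -> 14 -> 11 -> 6 -> 5 -> 8 -> 12 -> 15 -> 2 -> 1 -> 7 -> 9 -> 10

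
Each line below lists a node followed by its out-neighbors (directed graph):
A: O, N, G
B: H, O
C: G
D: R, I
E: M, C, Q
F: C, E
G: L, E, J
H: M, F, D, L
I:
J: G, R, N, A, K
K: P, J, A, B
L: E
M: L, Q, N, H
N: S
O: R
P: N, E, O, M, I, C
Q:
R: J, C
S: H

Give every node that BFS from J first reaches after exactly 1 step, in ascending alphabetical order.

Level 0: J
Level 1: A, G, K, N, R
Level 2: B, C, E, L, O, P, S
Level 3: H, I, M, Q
Level 4: D, F

A, G, K, N, R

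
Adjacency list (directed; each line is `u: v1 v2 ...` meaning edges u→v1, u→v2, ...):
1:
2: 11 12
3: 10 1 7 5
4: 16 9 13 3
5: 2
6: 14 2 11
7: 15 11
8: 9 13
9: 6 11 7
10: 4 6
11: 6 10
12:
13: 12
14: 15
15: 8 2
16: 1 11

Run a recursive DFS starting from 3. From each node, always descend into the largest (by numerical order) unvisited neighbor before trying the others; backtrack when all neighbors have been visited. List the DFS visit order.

3, 10, 6, 14, 15, 8, 13, 12, 9, 11, 7, 2, 4, 16, 1, 5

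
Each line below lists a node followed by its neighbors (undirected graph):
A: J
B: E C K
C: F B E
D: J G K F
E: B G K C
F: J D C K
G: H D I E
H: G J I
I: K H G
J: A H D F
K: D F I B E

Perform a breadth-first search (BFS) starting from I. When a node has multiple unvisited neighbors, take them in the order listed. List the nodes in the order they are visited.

I, K, H, G, D, F, B, E, J, C, A

Visit I; enqueue K, H, G → queue [K, H, G]
Visit K; enqueue D, F, B, E → queue [H, G, D, F, B, E]
Visit H; enqueue J → queue [G, D, F, B, E, J]
Visit G → queue [D, F, B, E, J]
Visit D → queue [F, B, E, J]
Visit F; enqueue C → queue [B, E, J, C]
Visit B → queue [E, J, C]
Visit E → queue [J, C]
Visit J; enqueue A → queue [C, A]
Visit C → queue [A]
Visit A → queue []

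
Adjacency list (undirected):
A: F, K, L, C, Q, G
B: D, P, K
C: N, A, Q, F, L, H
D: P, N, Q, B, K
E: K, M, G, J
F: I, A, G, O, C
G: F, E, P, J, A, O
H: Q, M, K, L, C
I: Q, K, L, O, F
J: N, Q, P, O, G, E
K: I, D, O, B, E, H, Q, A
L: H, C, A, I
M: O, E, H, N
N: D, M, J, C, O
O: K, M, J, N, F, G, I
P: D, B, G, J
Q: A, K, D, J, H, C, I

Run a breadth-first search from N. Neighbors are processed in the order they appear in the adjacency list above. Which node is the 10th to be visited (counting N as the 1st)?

K

Visit N; enqueue D, M, J, C, O → queue [D, M, J, C, O]
Visit D; enqueue P, Q, B, K → queue [M, J, C, O, P, Q, B, K]
Visit M; enqueue E, H → queue [J, C, O, P, Q, B, K, E, H]
Visit J; enqueue G → queue [C, O, P, Q, B, K, E, H, G]
Visit C; enqueue A, F, L → queue [O, P, Q, B, K, E, H, G, A, F, L]
Visit O; enqueue I → queue [P, Q, B, K, E, H, G, A, F, L, I]
Visit P → queue [Q, B, K, E, H, G, A, F, L, I]
Visit Q → queue [B, K, E, H, G, A, F, L, I]
Visit B → queue [K, E, H, G, A, F, L, I]
Visit K → queue [E, H, G, A, F, L, I]
Visit E → queue [H, G, A, F, L, I]
Visit H → queue [G, A, F, L, I]
Visit G → queue [A, F, L, I]
Visit A → queue [F, L, I]
Visit F → queue [L, I]
Visit L → queue [I]
Visit I → queue []

Visit order: N, D, M, J, C, O, P, Q, B, K, E, H, G, A, F, L, I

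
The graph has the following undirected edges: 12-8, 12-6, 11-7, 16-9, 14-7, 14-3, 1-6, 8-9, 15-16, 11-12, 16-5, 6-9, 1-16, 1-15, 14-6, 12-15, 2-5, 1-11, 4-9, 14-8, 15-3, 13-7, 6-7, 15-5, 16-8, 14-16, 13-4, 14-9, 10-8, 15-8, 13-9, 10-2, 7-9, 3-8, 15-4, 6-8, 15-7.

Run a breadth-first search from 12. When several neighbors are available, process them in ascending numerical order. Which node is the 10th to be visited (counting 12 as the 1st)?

3

Visit 12; enqueue 6, 8, 11, 15 → queue [6, 8, 11, 15]
Visit 6; enqueue 1, 7, 9, 14 → queue [8, 11, 15, 1, 7, 9, 14]
Visit 8; enqueue 3, 10, 16 → queue [11, 15, 1, 7, 9, 14, 3, 10, 16]
Visit 11 → queue [15, 1, 7, 9, 14, 3, 10, 16]
Visit 15; enqueue 4, 5 → queue [1, 7, 9, 14, 3, 10, 16, 4, 5]
Visit 1 → queue [7, 9, 14, 3, 10, 16, 4, 5]
Visit 7; enqueue 13 → queue [9, 14, 3, 10, 16, 4, 5, 13]
Visit 9 → queue [14, 3, 10, 16, 4, 5, 13]
Visit 14 → queue [3, 10, 16, 4, 5, 13]
Visit 3 → queue [10, 16, 4, 5, 13]
Visit 10; enqueue 2 → queue [16, 4, 5, 13, 2]
Visit 16 → queue [4, 5, 13, 2]
Visit 4 → queue [5, 13, 2]
Visit 5 → queue [13, 2]
Visit 13 → queue [2]
Visit 2 → queue []

Visit order: 12, 6, 8, 11, 15, 1, 7, 9, 14, 3, 10, 16, 4, 5, 13, 2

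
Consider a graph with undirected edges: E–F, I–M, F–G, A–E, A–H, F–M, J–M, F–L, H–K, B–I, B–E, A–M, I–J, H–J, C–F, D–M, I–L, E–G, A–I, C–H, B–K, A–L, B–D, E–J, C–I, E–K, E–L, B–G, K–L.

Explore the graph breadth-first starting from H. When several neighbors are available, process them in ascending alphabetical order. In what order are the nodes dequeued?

H A C J K E I L M F B G D

Visit H; enqueue A, C, J, K → queue [A, C, J, K]
Visit A; enqueue E, I, L, M → queue [C, J, K, E, I, L, M]
Visit C; enqueue F → queue [J, K, E, I, L, M, F]
Visit J → queue [K, E, I, L, M, F]
Visit K; enqueue B → queue [E, I, L, M, F, B]
Visit E; enqueue G → queue [I, L, M, F, B, G]
Visit I → queue [L, M, F, B, G]
Visit L → queue [M, F, B, G]
Visit M; enqueue D → queue [F, B, G, D]
Visit F → queue [B, G, D]
Visit B → queue [G, D]
Visit G → queue [D]
Visit D → queue []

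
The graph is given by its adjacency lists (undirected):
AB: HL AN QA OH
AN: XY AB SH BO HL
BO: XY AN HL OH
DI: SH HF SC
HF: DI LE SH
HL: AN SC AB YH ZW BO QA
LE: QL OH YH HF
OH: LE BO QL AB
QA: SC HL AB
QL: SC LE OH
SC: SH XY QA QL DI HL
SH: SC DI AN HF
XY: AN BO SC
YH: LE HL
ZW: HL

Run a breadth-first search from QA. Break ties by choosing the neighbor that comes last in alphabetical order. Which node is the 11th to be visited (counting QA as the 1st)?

BO

Visit QA; enqueue SC, HL, AB → queue [SC, HL, AB]
Visit SC; enqueue XY, SH, QL, DI → queue [HL, AB, XY, SH, QL, DI]
Visit HL; enqueue ZW, YH, BO, AN → queue [AB, XY, SH, QL, DI, ZW, YH, BO, AN]
Visit AB; enqueue OH → queue [XY, SH, QL, DI, ZW, YH, BO, AN, OH]
Visit XY → queue [SH, QL, DI, ZW, YH, BO, AN, OH]
Visit SH; enqueue HF → queue [QL, DI, ZW, YH, BO, AN, OH, HF]
Visit QL; enqueue LE → queue [DI, ZW, YH, BO, AN, OH, HF, LE]
Visit DI → queue [ZW, YH, BO, AN, OH, HF, LE]
Visit ZW → queue [YH, BO, AN, OH, HF, LE]
Visit YH → queue [BO, AN, OH, HF, LE]
Visit BO → queue [AN, OH, HF, LE]
Visit AN → queue [OH, HF, LE]
Visit OH → queue [HF, LE]
Visit HF → queue [LE]
Visit LE → queue []

Visit order: QA, SC, HL, AB, XY, SH, QL, DI, ZW, YH, BO, AN, OH, HF, LE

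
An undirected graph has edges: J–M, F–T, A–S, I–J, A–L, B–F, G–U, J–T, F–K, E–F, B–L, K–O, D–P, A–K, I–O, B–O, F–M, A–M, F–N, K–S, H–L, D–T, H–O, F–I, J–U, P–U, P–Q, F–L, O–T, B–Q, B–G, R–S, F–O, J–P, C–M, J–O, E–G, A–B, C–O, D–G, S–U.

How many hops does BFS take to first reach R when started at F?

Level 0: F
Level 1: B, E, I, K, L, M, N, O, T
Level 2: A, C, D, G, H, J, Q, S
Level 3: P, R, U
R first appears at level 3.

3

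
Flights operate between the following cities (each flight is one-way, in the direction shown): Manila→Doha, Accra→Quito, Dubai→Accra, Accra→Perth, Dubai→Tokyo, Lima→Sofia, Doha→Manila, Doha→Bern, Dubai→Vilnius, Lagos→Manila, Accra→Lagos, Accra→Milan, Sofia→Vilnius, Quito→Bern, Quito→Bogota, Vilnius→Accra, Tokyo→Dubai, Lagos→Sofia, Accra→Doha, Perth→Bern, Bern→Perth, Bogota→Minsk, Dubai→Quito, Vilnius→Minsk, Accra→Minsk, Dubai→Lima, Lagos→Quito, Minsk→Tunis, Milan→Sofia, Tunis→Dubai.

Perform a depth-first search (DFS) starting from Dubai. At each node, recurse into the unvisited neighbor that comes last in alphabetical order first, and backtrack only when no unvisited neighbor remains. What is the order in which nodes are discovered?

Dubai, Vilnius, Minsk, Tunis, Accra, Quito, Bogota, Bern, Perth, Milan, Sofia, Lagos, Manila, Doha, Tokyo, Lima

Visit Dubai
Dubai → Vilnius
Vilnius → Minsk
Minsk → Tunis
Vilnius → Accra
Accra → Quito
Quito → Bogota
Quito → Bern
Bern → Perth
Accra → Milan
Milan → Sofia
Accra → Lagos
Lagos → Manila
Manila → Doha
Dubai → Tokyo
Dubai → Lima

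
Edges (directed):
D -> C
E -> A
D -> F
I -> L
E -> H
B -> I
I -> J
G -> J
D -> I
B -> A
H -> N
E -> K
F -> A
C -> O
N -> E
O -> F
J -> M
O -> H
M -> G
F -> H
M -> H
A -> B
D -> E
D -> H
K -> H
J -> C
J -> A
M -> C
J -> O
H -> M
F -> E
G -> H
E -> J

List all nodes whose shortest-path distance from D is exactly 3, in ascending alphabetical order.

B, G

Level 0: D
Level 1: C, E, F, H, I
Level 2: A, J, K, L, M, N, O
Level 3: B, G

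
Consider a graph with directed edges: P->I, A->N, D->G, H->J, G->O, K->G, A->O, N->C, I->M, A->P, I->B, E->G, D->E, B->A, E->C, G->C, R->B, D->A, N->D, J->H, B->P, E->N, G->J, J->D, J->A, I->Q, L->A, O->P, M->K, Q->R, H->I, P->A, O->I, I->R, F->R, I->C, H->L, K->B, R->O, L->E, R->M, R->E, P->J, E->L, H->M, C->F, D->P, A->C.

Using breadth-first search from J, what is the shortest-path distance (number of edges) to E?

Level 0: J
Level 1: A, D, H
Level 2: C, E, G, I, L, M, N, O, P
Level 3: B, F, K, Q, R
E first appears at level 2.

2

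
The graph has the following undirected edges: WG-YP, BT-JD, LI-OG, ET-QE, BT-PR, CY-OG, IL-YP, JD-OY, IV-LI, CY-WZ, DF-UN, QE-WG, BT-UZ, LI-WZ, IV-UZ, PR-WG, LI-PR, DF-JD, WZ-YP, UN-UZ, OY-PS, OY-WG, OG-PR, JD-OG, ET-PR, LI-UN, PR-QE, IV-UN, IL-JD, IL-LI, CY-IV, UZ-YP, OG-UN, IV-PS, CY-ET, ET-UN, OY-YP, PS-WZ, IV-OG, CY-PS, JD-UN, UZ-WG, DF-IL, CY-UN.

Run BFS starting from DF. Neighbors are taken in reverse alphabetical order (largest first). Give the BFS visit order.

DF UN JD IL UZ OG LI IV ET CY OY BT YP WG PR WZ PS QE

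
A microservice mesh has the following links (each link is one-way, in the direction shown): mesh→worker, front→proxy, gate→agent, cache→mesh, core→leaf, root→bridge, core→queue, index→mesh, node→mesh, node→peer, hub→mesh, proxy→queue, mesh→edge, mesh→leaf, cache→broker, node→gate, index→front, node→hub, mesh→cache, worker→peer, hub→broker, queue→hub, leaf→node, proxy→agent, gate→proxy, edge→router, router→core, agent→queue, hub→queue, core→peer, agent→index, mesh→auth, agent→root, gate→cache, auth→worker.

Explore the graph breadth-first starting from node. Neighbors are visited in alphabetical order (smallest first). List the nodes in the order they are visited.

node -> gate -> hub -> mesh -> peer -> agent -> cache -> proxy -> broker -> queue -> auth -> edge -> leaf -> worker -> index -> root -> router -> front -> bridge -> core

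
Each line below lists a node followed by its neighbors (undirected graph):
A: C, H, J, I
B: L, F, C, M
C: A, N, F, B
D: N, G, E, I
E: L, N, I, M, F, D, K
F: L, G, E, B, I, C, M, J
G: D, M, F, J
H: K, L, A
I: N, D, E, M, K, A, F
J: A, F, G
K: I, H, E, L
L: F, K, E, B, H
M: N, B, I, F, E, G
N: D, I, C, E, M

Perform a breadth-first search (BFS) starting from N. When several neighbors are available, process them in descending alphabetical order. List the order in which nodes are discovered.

Visit N; enqueue M, I, E, D, C → queue [M, I, E, D, C]
Visit M; enqueue G, F, B → queue [I, E, D, C, G, F, B]
Visit I; enqueue K, A → queue [E, D, C, G, F, B, K, A]
Visit E; enqueue L → queue [D, C, G, F, B, K, A, L]
Visit D → queue [C, G, F, B, K, A, L]
Visit C → queue [G, F, B, K, A, L]
Visit G; enqueue J → queue [F, B, K, A, L, J]
Visit F → queue [B, K, A, L, J]
Visit B → queue [K, A, L, J]
Visit K; enqueue H → queue [A, L, J, H]
Visit A → queue [L, J, H]
Visit L → queue [J, H]
Visit J → queue [H]
Visit H → queue []

N, M, I, E, D, C, G, F, B, K, A, L, J, H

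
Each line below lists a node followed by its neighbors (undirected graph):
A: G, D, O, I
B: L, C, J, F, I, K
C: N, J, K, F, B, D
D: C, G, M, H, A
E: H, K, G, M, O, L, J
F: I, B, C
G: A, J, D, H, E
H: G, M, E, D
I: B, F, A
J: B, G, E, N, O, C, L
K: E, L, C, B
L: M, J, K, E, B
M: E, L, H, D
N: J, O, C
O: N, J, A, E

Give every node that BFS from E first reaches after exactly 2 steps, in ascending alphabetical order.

Level 0: E
Level 1: G, H, J, K, L, M, O
Level 2: A, B, C, D, N
Level 3: F, I

A, B, C, D, N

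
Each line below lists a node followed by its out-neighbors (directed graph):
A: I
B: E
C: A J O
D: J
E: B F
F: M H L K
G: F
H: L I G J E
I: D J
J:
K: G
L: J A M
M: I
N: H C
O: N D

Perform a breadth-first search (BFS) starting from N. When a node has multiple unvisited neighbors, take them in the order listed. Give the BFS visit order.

N → H → C → L → I → G → J → E → A → O → M → D → F → B → K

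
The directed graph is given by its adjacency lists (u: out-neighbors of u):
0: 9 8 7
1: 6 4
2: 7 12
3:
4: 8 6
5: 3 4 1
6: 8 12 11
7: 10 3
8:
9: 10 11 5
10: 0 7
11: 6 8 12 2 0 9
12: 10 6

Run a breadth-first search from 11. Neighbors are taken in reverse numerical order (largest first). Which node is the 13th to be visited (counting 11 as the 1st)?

1

Visit 11; enqueue 12, 9, 8, 6, 2, 0 → queue [12, 9, 8, 6, 2, 0]
Visit 12; enqueue 10 → queue [9, 8, 6, 2, 0, 10]
Visit 9; enqueue 5 → queue [8, 6, 2, 0, 10, 5]
Visit 8 → queue [6, 2, 0, 10, 5]
Visit 6 → queue [2, 0, 10, 5]
Visit 2; enqueue 7 → queue [0, 10, 5, 7]
Visit 0 → queue [10, 5, 7]
Visit 10 → queue [5, 7]
Visit 5; enqueue 4, 3, 1 → queue [7, 4, 3, 1]
Visit 7 → queue [4, 3, 1]
Visit 4 → queue [3, 1]
Visit 3 → queue [1]
Visit 1 → queue []

Visit order: 11, 12, 9, 8, 6, 2, 0, 10, 5, 7, 4, 3, 1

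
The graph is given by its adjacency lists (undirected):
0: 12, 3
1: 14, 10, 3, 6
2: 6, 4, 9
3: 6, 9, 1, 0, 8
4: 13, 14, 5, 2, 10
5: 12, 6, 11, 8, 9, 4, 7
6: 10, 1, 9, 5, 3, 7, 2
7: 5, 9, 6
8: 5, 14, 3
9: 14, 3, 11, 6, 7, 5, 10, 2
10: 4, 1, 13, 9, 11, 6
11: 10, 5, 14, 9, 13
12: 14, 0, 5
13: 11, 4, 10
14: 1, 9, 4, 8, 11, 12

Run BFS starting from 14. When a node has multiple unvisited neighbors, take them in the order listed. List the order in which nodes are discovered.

14, 1, 9, 4, 8, 11, 12, 10, 3, 6, 7, 5, 2, 13, 0

Visit 14; enqueue 1, 9, 4, 8, 11, 12 → queue [1, 9, 4, 8, 11, 12]
Visit 1; enqueue 10, 3, 6 → queue [9, 4, 8, 11, 12, 10, 3, 6]
Visit 9; enqueue 7, 5, 2 → queue [4, 8, 11, 12, 10, 3, 6, 7, 5, 2]
Visit 4; enqueue 13 → queue [8, 11, 12, 10, 3, 6, 7, 5, 2, 13]
Visit 8 → queue [11, 12, 10, 3, 6, 7, 5, 2, 13]
Visit 11 → queue [12, 10, 3, 6, 7, 5, 2, 13]
Visit 12; enqueue 0 → queue [10, 3, 6, 7, 5, 2, 13, 0]
Visit 10 → queue [3, 6, 7, 5, 2, 13, 0]
Visit 3 → queue [6, 7, 5, 2, 13, 0]
Visit 6 → queue [7, 5, 2, 13, 0]
Visit 7 → queue [5, 2, 13, 0]
Visit 5 → queue [2, 13, 0]
Visit 2 → queue [13, 0]
Visit 13 → queue [0]
Visit 0 → queue []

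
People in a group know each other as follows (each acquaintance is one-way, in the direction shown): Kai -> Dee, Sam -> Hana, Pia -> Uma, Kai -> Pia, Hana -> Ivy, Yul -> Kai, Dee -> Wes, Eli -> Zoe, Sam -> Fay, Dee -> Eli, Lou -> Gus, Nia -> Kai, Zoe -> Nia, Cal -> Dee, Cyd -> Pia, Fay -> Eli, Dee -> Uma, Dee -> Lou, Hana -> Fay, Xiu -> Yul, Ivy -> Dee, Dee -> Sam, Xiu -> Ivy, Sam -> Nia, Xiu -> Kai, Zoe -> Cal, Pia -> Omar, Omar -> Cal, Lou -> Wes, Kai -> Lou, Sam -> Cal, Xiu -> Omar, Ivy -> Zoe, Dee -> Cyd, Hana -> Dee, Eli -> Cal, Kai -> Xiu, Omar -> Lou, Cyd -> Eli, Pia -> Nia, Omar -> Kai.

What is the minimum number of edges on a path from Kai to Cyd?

Level 0: Kai
Level 1: Dee, Lou, Pia, Xiu
Level 2: Cyd, Eli, Gus, Ivy, Nia, Omar, Sam, Uma, Wes, Yul
Level 3: Cal, Fay, Hana, Zoe
Cyd first appears at level 2.

2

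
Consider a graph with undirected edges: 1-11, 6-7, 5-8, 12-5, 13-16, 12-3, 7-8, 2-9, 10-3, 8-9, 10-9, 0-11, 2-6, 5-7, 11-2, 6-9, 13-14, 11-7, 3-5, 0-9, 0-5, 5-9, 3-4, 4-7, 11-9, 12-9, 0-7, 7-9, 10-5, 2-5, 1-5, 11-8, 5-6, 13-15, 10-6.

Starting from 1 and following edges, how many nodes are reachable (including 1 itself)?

13

BFS from 1 visits: 1, 5, 11, 0, 2, 3, 6, 7, 8, 9, 10, 12, 4
Reachable nodes: 13 of 17 total.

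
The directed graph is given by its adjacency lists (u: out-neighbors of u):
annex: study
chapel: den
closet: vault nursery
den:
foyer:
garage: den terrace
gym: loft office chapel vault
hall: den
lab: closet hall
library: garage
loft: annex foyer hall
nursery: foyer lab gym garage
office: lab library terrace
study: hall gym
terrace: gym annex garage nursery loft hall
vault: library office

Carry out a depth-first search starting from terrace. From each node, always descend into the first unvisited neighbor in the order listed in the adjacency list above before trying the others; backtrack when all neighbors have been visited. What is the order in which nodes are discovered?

Visit terrace
terrace → gym
gym → loft
loft → annex
annex → study
study → hall
hall → den
loft → foyer
gym → office
office → lab
lab → closet
closet → vault
vault → library
library → garage
closet → nursery
gym → chapel

terrace gym loft annex study hall den foyer office lab closet vault library garage nursery chapel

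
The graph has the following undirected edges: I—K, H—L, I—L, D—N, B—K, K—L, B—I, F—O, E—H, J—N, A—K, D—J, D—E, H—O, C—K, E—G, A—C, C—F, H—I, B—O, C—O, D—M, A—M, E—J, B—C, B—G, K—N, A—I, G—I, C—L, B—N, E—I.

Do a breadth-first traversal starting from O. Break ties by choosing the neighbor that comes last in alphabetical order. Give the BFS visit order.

O -> H -> F -> C -> B -> L -> I -> E -> K -> A -> N -> G -> J -> D -> M

Visit O; enqueue H, F, C, B → queue [H, F, C, B]
Visit H; enqueue L, I, E → queue [F, C, B, L, I, E]
Visit F → queue [C, B, L, I, E]
Visit C; enqueue K, A → queue [B, L, I, E, K, A]
Visit B; enqueue N, G → queue [L, I, E, K, A, N, G]
Visit L → queue [I, E, K, A, N, G]
Visit I → queue [E, K, A, N, G]
Visit E; enqueue J, D → queue [K, A, N, G, J, D]
Visit K → queue [A, N, G, J, D]
Visit A; enqueue M → queue [N, G, J, D, M]
Visit N → queue [G, J, D, M]
Visit G → queue [J, D, M]
Visit J → queue [D, M]
Visit D → queue [M]
Visit M → queue []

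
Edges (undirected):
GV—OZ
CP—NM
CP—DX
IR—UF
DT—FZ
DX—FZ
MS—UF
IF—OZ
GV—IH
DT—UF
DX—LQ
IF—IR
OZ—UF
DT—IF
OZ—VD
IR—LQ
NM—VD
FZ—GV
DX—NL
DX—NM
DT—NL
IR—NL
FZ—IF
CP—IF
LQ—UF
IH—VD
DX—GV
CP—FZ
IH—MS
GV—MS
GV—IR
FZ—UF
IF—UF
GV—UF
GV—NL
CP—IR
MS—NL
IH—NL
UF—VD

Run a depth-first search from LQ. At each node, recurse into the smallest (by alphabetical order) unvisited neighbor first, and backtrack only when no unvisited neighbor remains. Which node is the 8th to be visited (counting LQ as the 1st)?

GV

Visit LQ
LQ → DX
DX → CP
CP → FZ
FZ → DT
DT → IF
IF → IR
IR → GV
GV → IH
IH → MS
MS → NL
MS → UF
UF → OZ
OZ → VD
VD → NM

Visit order: LQ, DX, CP, FZ, DT, IF, IR, GV, IH, MS, NL, UF, OZ, VD, NM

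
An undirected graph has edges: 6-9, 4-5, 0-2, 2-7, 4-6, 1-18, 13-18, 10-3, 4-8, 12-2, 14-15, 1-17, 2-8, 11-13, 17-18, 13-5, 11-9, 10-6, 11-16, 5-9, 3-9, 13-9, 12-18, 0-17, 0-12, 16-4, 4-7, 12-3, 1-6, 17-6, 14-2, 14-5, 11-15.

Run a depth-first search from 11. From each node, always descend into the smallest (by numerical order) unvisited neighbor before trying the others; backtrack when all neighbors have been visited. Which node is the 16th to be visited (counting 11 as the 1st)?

14

Visit 11
11 → 9
9 → 3
3 → 10
10 → 6
6 → 1
1 → 17
17 → 0
0 → 2
2 → 7
7 → 4
4 → 5
5 → 13
13 → 18
18 → 12
5 → 14
14 → 15
4 → 8
4 → 16

Visit order: 11, 9, 3, 10, 6, 1, 17, 0, 2, 7, 4, 5, 13, 18, 12, 14, 15, 8, 16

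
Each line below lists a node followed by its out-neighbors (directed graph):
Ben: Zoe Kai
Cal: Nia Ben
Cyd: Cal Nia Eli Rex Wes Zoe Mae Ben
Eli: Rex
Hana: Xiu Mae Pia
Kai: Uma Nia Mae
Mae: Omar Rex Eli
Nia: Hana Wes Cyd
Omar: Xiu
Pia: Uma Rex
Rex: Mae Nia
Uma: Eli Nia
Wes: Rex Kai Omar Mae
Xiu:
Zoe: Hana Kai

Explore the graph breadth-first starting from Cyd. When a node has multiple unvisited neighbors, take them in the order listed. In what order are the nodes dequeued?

Visit Cyd; enqueue Cal, Nia, Eli, Rex, Wes, Zoe, Mae, Ben → queue [Cal, Nia, Eli, Rex, Wes, Zoe, Mae, Ben]
Visit Cal → queue [Nia, Eli, Rex, Wes, Zoe, Mae, Ben]
Visit Nia; enqueue Hana → queue [Eli, Rex, Wes, Zoe, Mae, Ben, Hana]
Visit Eli → queue [Rex, Wes, Zoe, Mae, Ben, Hana]
Visit Rex → queue [Wes, Zoe, Mae, Ben, Hana]
Visit Wes; enqueue Kai, Omar → queue [Zoe, Mae, Ben, Hana, Kai, Omar]
Visit Zoe → queue [Mae, Ben, Hana, Kai, Omar]
Visit Mae → queue [Ben, Hana, Kai, Omar]
Visit Ben → queue [Hana, Kai, Omar]
Visit Hana; enqueue Xiu, Pia → queue [Kai, Omar, Xiu, Pia]
Visit Kai; enqueue Uma → queue [Omar, Xiu, Pia, Uma]
Visit Omar → queue [Xiu, Pia, Uma]
Visit Xiu → queue [Pia, Uma]
Visit Pia → queue [Uma]
Visit Uma → queue []

Cyd Cal Nia Eli Rex Wes Zoe Mae Ben Hana Kai Omar Xiu Pia Uma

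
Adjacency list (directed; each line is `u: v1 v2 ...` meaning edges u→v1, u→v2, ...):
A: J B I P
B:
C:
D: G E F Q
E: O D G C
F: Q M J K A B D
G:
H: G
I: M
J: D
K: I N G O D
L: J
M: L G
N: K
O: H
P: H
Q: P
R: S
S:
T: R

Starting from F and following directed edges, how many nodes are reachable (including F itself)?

17

BFS from F visits: F, Q, M, K, J, D, B, A, P, L, G, O, N, I, E, H, C
Reachable nodes: 17 of 20 total.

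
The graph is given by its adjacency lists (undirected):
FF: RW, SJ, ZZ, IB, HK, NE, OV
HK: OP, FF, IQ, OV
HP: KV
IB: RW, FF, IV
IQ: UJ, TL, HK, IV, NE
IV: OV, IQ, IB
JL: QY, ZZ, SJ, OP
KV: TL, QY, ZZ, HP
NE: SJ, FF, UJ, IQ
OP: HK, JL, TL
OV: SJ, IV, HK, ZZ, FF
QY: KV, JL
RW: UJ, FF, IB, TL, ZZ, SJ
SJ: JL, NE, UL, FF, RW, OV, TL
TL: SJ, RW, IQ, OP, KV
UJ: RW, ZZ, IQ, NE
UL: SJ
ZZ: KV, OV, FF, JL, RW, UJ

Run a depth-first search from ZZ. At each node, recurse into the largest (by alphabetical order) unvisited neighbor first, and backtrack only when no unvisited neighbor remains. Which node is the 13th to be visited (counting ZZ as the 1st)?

HK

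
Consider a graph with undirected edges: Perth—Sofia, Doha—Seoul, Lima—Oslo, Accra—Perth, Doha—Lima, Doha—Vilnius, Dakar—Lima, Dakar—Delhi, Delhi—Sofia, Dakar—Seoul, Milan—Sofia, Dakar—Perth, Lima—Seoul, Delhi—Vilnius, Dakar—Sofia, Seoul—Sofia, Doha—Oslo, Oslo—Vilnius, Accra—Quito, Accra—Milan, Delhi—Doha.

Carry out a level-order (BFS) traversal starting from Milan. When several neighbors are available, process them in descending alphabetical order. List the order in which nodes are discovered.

Visit Milan; enqueue Sofia, Accra → queue [Sofia, Accra]
Visit Sofia; enqueue Seoul, Perth, Delhi, Dakar → queue [Accra, Seoul, Perth, Delhi, Dakar]
Visit Accra; enqueue Quito → queue [Seoul, Perth, Delhi, Dakar, Quito]
Visit Seoul; enqueue Lima, Doha → queue [Perth, Delhi, Dakar, Quito, Lima, Doha]
Visit Perth → queue [Delhi, Dakar, Quito, Lima, Doha]
Visit Delhi; enqueue Vilnius → queue [Dakar, Quito, Lima, Doha, Vilnius]
Visit Dakar → queue [Quito, Lima, Doha, Vilnius]
Visit Quito → queue [Lima, Doha, Vilnius]
Visit Lima; enqueue Oslo → queue [Doha, Vilnius, Oslo]
Visit Doha → queue [Vilnius, Oslo]
Visit Vilnius → queue [Oslo]
Visit Oslo → queue []

Milan Sofia Accra Seoul Perth Delhi Dakar Quito Lima Doha Vilnius Oslo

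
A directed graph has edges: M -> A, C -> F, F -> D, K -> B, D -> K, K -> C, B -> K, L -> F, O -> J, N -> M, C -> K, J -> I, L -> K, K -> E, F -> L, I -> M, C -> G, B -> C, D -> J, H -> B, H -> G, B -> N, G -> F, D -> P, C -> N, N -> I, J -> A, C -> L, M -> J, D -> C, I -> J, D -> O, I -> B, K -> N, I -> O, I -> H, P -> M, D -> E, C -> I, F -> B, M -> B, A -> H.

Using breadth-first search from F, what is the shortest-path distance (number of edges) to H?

4

Level 0: F
Level 1: B, D, L
Level 2: C, E, J, K, N, O, P
Level 3: A, G, I, M
Level 4: H
H first appears at level 4.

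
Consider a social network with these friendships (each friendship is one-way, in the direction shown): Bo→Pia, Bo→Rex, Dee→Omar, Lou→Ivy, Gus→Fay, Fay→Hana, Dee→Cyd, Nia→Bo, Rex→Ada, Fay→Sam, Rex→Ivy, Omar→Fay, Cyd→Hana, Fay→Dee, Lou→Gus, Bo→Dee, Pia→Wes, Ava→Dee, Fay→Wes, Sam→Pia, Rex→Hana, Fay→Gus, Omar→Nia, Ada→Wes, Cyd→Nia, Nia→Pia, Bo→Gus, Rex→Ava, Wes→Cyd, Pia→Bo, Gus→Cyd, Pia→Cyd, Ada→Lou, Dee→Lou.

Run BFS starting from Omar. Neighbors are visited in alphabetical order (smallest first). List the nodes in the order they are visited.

Visit Omar; enqueue Fay, Nia → queue [Fay, Nia]
Visit Fay; enqueue Dee, Gus, Hana, Sam, Wes → queue [Nia, Dee, Gus, Hana, Sam, Wes]
Visit Nia; enqueue Bo, Pia → queue [Dee, Gus, Hana, Sam, Wes, Bo, Pia]
Visit Dee; enqueue Cyd, Lou → queue [Gus, Hana, Sam, Wes, Bo, Pia, Cyd, Lou]
Visit Gus → queue [Hana, Sam, Wes, Bo, Pia, Cyd, Lou]
Visit Hana → queue [Sam, Wes, Bo, Pia, Cyd, Lou]
Visit Sam → queue [Wes, Bo, Pia, Cyd, Lou]
Visit Wes → queue [Bo, Pia, Cyd, Lou]
Visit Bo; enqueue Rex → queue [Pia, Cyd, Lou, Rex]
Visit Pia → queue [Cyd, Lou, Rex]
Visit Cyd → queue [Lou, Rex]
Visit Lou; enqueue Ivy → queue [Rex, Ivy]
Visit Rex; enqueue Ada, Ava → queue [Ivy, Ada, Ava]
Visit Ivy → queue [Ada, Ava]
Visit Ada → queue [Ava]
Visit Ava → queue []

Omar Fay Nia Dee Gus Hana Sam Wes Bo Pia Cyd Lou Rex Ivy Ada Ava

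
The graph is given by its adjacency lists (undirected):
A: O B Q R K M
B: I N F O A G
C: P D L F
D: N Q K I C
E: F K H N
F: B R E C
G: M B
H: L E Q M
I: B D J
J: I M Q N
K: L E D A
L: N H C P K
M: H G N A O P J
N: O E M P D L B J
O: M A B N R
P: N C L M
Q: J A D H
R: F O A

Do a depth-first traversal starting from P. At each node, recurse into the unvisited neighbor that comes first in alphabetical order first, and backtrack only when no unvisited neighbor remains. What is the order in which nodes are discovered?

Visit P
P → C
C → D
D → I
I → B
B → A
A → K
K → E
E → F
F → R
R → O
O → M
M → G
M → H
H → L
L → N
N → J
J → Q

P, C, D, I, B, A, K, E, F, R, O, M, G, H, L, N, J, Q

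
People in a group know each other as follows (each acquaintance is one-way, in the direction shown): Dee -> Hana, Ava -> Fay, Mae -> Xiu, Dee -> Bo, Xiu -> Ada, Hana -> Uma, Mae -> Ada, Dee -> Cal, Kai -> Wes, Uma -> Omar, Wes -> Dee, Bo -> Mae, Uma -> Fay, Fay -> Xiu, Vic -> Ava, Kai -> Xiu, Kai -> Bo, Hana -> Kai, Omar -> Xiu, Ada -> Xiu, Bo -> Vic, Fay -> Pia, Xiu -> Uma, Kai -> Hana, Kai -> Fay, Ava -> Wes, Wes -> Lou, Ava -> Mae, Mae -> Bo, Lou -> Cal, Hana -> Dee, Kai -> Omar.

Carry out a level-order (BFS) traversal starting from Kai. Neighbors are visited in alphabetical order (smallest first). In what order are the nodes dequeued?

Visit Kai; enqueue Bo, Fay, Hana, Omar, Wes, Xiu → queue [Bo, Fay, Hana, Omar, Wes, Xiu]
Visit Bo; enqueue Mae, Vic → queue [Fay, Hana, Omar, Wes, Xiu, Mae, Vic]
Visit Fay; enqueue Pia → queue [Hana, Omar, Wes, Xiu, Mae, Vic, Pia]
Visit Hana; enqueue Dee, Uma → queue [Omar, Wes, Xiu, Mae, Vic, Pia, Dee, Uma]
Visit Omar → queue [Wes, Xiu, Mae, Vic, Pia, Dee, Uma]
Visit Wes; enqueue Lou → queue [Xiu, Mae, Vic, Pia, Dee, Uma, Lou]
Visit Xiu; enqueue Ada → queue [Mae, Vic, Pia, Dee, Uma, Lou, Ada]
Visit Mae → queue [Vic, Pia, Dee, Uma, Lou, Ada]
Visit Vic; enqueue Ava → queue [Pia, Dee, Uma, Lou, Ada, Ava]
Visit Pia → queue [Dee, Uma, Lou, Ada, Ava]
Visit Dee; enqueue Cal → queue [Uma, Lou, Ada, Ava, Cal]
Visit Uma → queue [Lou, Ada, Ava, Cal]
Visit Lou → queue [Ada, Ava, Cal]
Visit Ada → queue [Ava, Cal]
Visit Ava → queue [Cal]
Visit Cal → queue []

Kai, Bo, Fay, Hana, Omar, Wes, Xiu, Mae, Vic, Pia, Dee, Uma, Lou, Ada, Ava, Cal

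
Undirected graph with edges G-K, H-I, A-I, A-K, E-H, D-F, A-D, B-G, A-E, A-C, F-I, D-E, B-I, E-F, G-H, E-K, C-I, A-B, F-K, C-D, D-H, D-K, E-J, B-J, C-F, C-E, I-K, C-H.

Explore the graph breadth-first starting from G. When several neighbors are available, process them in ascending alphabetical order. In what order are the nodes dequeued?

G → B → H → K → A → I → J → C → D → E → F

Visit G; enqueue B, H, K → queue [B, H, K]
Visit B; enqueue A, I, J → queue [H, K, A, I, J]
Visit H; enqueue C, D, E → queue [K, A, I, J, C, D, E]
Visit K; enqueue F → queue [A, I, J, C, D, E, F]
Visit A → queue [I, J, C, D, E, F]
Visit I → queue [J, C, D, E, F]
Visit J → queue [C, D, E, F]
Visit C → queue [D, E, F]
Visit D → queue [E, F]
Visit E → queue [F]
Visit F → queue []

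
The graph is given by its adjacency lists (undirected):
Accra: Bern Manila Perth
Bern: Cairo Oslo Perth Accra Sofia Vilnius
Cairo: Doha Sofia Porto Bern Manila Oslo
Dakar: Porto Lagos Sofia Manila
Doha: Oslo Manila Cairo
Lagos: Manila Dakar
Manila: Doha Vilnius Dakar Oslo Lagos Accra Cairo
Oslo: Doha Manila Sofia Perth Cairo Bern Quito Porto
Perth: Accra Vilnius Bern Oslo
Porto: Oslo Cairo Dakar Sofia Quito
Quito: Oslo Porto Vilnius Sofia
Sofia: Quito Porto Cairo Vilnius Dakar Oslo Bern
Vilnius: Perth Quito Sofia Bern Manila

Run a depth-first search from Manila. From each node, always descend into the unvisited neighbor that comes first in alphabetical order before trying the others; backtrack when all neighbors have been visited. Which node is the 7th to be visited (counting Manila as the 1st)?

Visit Manila
Manila → Accra
Accra → Bern
Bern → Cairo
Cairo → Doha
Doha → Oslo
Oslo → Perth
Perth → Vilnius
Vilnius → Quito
Quito → Porto
Porto → Dakar
Dakar → Lagos
Dakar → Sofia

Visit order: Manila, Accra, Bern, Cairo, Doha, Oslo, Perth, Vilnius, Quito, Porto, Dakar, Lagos, Sofia

Perth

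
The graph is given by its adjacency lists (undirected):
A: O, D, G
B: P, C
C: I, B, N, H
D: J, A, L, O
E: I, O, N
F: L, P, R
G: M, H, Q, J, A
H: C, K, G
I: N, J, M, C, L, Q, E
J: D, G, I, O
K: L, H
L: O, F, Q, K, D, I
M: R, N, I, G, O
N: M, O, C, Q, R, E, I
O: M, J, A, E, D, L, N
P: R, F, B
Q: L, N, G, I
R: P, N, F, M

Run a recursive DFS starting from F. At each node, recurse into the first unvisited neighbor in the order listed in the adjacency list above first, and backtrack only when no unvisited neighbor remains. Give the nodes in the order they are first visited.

F, L, O, M, R, P, B, C, I, N, Q, G, H, K, J, D, A, E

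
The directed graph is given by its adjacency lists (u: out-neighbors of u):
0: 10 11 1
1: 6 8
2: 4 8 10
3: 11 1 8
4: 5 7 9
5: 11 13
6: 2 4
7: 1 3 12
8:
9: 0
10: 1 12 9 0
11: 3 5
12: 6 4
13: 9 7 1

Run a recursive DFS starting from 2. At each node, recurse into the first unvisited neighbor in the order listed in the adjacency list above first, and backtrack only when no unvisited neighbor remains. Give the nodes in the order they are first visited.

Visit 2
2 → 4
4 → 5
5 → 11
11 → 3
3 → 1
1 → 6
1 → 8
5 → 13
13 → 9
9 → 0
0 → 10
10 → 12
13 → 7

2 4 5 11 3 1 6 8 13 9 0 10 12 7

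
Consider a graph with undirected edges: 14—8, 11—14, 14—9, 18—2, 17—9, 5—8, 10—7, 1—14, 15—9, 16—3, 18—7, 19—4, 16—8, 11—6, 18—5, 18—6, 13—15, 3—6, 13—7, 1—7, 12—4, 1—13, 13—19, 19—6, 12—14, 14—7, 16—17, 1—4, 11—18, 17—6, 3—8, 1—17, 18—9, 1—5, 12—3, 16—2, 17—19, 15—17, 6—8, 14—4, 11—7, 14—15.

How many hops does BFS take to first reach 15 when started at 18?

Level 0: 18
Level 1: 2, 5, 6, 7, 9, 11
Level 2: 1, 3, 8, 10, 13, 14, 15, 16, 17, 19
Level 3: 4, 12
15 first appears at level 2.

2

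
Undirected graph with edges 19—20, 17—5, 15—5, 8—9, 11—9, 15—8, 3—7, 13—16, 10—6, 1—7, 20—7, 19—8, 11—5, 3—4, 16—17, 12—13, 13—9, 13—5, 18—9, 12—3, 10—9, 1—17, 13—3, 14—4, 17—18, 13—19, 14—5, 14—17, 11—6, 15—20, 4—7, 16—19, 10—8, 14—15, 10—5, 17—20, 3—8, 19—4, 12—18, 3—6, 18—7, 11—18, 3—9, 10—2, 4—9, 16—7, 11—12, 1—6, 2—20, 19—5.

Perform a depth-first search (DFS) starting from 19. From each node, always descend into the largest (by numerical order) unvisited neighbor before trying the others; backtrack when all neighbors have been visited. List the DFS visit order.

19 → 20 → 17 → 18 → 12 → 13 → 16 → 7 → 4 → 14 → 15 → 8 → 10 → 9 → 11 → 6 → 3 → 1 → 5 → 2

Visit 19
19 → 20
20 → 17
17 → 18
18 → 12
12 → 13
13 → 16
16 → 7
7 → 4
4 → 14
14 → 15
15 → 8
8 → 10
10 → 9
9 → 11
11 → 6
6 → 3
6 → 1
11 → 5
10 → 2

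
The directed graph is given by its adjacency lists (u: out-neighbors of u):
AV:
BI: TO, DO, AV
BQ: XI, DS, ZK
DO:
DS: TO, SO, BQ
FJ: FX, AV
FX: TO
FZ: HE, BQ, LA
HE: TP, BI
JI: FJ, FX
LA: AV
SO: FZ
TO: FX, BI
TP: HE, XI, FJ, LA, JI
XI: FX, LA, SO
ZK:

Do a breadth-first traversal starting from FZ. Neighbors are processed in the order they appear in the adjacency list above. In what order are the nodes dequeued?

Visit FZ; enqueue HE, BQ, LA → queue [HE, BQ, LA]
Visit HE; enqueue TP, BI → queue [BQ, LA, TP, BI]
Visit BQ; enqueue XI, DS, ZK → queue [LA, TP, BI, XI, DS, ZK]
Visit LA; enqueue AV → queue [TP, BI, XI, DS, ZK, AV]
Visit TP; enqueue FJ, JI → queue [BI, XI, DS, ZK, AV, FJ, JI]
Visit BI; enqueue TO, DO → queue [XI, DS, ZK, AV, FJ, JI, TO, DO]
Visit XI; enqueue FX, SO → queue [DS, ZK, AV, FJ, JI, TO, DO, FX, SO]
Visit DS → queue [ZK, AV, FJ, JI, TO, DO, FX, SO]
Visit ZK → queue [AV, FJ, JI, TO, DO, FX, SO]
Visit AV → queue [FJ, JI, TO, DO, FX, SO]
Visit FJ → queue [JI, TO, DO, FX, SO]
Visit JI → queue [TO, DO, FX, SO]
Visit TO → queue [DO, FX, SO]
Visit DO → queue [FX, SO]
Visit FX → queue [SO]
Visit SO → queue []

FZ, HE, BQ, LA, TP, BI, XI, DS, ZK, AV, FJ, JI, TO, DO, FX, SO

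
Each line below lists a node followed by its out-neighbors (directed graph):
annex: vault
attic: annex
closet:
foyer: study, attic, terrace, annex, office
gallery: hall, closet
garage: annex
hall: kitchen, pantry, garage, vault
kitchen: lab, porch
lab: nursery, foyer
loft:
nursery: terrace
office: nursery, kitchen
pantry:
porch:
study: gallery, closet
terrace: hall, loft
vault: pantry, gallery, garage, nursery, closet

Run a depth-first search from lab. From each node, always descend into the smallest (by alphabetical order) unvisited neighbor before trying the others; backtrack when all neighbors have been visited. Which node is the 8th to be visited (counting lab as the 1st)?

garage

Visit lab
lab → foyer
foyer → annex
annex → vault
vault → closet
vault → gallery
gallery → hall
hall → garage
hall → kitchen
kitchen → porch
hall → pantry
vault → nursery
nursery → terrace
terrace → loft
foyer → attic
foyer → office
foyer → study

Visit order: lab, foyer, annex, vault, closet, gallery, hall, garage, kitchen, porch, pantry, nursery, terrace, loft, attic, office, study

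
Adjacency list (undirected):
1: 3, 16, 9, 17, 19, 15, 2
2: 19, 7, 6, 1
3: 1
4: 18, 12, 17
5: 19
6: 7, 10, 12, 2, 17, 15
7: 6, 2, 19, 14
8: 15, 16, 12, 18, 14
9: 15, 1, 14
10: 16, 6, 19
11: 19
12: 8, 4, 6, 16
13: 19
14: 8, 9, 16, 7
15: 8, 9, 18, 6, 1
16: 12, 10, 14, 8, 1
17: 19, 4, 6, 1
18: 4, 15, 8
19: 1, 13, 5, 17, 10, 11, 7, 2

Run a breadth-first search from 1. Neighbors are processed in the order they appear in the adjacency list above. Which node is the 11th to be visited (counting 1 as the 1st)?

Visit 1; enqueue 3, 16, 9, 17, 19, 15, 2 → queue [3, 16, 9, 17, 19, 15, 2]
Visit 3 → queue [16, 9, 17, 19, 15, 2]
Visit 16; enqueue 12, 10, 14, 8 → queue [9, 17, 19, 15, 2, 12, 10, 14, 8]
Visit 9 → queue [17, 19, 15, 2, 12, 10, 14, 8]
Visit 17; enqueue 4, 6 → queue [19, 15, 2, 12, 10, 14, 8, 4, 6]
Visit 19; enqueue 13, 5, 11, 7 → queue [15, 2, 12, 10, 14, 8, 4, 6, 13, 5, 11, 7]
Visit 15; enqueue 18 → queue [2, 12, 10, 14, 8, 4, 6, 13, 5, 11, 7, 18]
Visit 2 → queue [12, 10, 14, 8, 4, 6, 13, 5, 11, 7, 18]
Visit 12 → queue [10, 14, 8, 4, 6, 13, 5, 11, 7, 18]
Visit 10 → queue [14, 8, 4, 6, 13, 5, 11, 7, 18]
Visit 14 → queue [8, 4, 6, 13, 5, 11, 7, 18]
Visit 8 → queue [4, 6, 13, 5, 11, 7, 18]
Visit 4 → queue [6, 13, 5, 11, 7, 18]
Visit 6 → queue [13, 5, 11, 7, 18]
Visit 13 → queue [5, 11, 7, 18]
Visit 5 → queue [11, 7, 18]
Visit 11 → queue [7, 18]
Visit 7 → queue [18]
Visit 18 → queue []

Visit order: 1, 3, 16, 9, 17, 19, 15, 2, 12, 10, 14, 8, 4, 6, 13, 5, 11, 7, 18

14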